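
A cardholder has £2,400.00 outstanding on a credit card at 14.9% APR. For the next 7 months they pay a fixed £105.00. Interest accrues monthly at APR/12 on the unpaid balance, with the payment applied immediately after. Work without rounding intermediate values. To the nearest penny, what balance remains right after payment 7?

Monthly rate r = 14.9%/12 = 1.24167% = 0.0124167.
Each month: B ← B·(1+r) − £105.00.
Month 1: interest £29.80; balance after payment £2,324.80.
Month 2: interest £28.87; balance after payment £2,248.67.
Month 3: interest £27.92; balance after payment £2,171.59.
Month 4: interest £26.96; balance after payment £2,093.55.
Month 5: interest £25.99; balance after payment £2,014.55.
Month 6: interest £25.01; balance after payment £1,934.56.
Month 7: interest £24.02; balance after payment £1,853.58.

£1,853.58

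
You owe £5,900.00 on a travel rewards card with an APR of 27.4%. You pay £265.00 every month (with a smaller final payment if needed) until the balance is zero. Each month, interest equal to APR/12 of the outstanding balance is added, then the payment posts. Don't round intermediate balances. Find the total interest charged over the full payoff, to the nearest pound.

Monthly rate r = 27.4%/12 = 2.28333% = 0.0228333.
Payoff takes n = ⌈−ln(1 − rB₀/P)/ln(1+r)⌉ = ⌈31.449⌉ = 32 payments; the last is £119.82.
Total paid = 31·£265.00 + £119.82 = £8,334.82.
Total interest = total paid − principal = £8,334.82 − £5,900.00 = £2,434.82.

£2,435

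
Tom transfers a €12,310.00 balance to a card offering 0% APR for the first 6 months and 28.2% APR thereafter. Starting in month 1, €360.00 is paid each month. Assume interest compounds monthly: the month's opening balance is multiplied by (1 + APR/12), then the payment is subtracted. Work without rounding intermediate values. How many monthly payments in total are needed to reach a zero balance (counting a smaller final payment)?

53 months

Promo months 1–6 at r₀ = 0%/12 = 0; months 7+ at r₁ = 28.2%/12 = 0.0235.
After month 6 (no interest yet): B = €12,310.00 − 6·€360.00 = €10,150.00.
Then at r₁ with €360.00/mo: n₂ = −ln(1 − r₁·B/P)/ln(1+r₁) ≈ 46.77 → 47 more payments.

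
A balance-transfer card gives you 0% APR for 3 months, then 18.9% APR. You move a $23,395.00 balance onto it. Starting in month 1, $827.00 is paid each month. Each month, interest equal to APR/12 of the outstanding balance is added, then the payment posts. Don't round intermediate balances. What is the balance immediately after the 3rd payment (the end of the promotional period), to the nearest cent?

$20,914.00

Promo months 1–3 at r₀ = 0%/12 = 0; months 4+ at r₁ = 18.9%/12 = 0.01575.
After month 3 (no interest yet): B = $23,395.00 − 3·$827.00 = $20,914.00.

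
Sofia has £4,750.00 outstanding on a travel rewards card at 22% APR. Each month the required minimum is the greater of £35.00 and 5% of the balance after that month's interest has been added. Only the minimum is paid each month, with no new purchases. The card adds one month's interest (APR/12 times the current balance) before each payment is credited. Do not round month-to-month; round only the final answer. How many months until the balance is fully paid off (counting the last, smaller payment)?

83 months

Monthly rate r = 22%/12 = 1.83333% = 0.0183333.
While 5% of the post-interest balance exceeds £35.00, each month B ← (B·(1+r))·(1 − 0.05), i.e. B shrinks by the factor (1+r)·0.95 = 0.96742.
This holds for months 1–59. Entering month 60 the balance is £672.81; 5% of the post-interest balance is now below £35.00, so the flat £35.00 minimum applies from here.
From month 60 a fixed £35.00 at rate r clears £672.81 in 24 more payments. Total: 59 + 24 = 83 months.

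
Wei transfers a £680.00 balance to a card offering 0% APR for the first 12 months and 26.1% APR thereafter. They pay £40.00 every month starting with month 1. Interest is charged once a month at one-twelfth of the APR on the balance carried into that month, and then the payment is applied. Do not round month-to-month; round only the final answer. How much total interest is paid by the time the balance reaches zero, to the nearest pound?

Promo months 1–12 at r₀ = 0%/12 = 0; months 13+ at r₁ = 26.1%/12 = 0.02175.
After month 12 (no interest yet): B = £680.00 − 12·£40.00 = £200.00.
Then at r₁ with £40.00/mo: n₂ = −ln(1 − r₁·B/P)/ln(1+r₁) ≈ 5.35 → 6 more payments.
Total paid = 17·£40.00 + £14.13 = £694.13; interest = £694.13 − £680.00 = £14.13.

£14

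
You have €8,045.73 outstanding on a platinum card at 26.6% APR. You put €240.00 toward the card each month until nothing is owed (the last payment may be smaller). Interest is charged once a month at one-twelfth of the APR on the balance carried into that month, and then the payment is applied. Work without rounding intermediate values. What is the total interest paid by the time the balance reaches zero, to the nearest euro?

€6,832

Monthly rate r = 26.6%/12 = 2.21667% = 0.0221667.
Payoff takes n = ⌈−ln(1 − rB₀/P)/ln(1+r)⌉ = ⌈61.991⌉ = 62 payments; the last is €237.78.
Total paid = 61·€240.00 + €237.78 = €14,877.78.
Total interest = total paid − principal = €14,877.78 − €8,045.73 = €6,832.05.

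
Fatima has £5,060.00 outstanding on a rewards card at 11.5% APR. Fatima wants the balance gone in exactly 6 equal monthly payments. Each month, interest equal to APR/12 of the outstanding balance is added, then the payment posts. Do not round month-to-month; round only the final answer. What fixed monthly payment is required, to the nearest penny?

Monthly rate r = 11.5%/12 = 0.958333% = 0.00958333.
Level-payment amortization: P = B₀·r / (1 − (1+r)^(−n)) = 5060.00·0.00958333 / (1 − 1.00958^(−6)).
Denominator 1 − (1+r)^(−6) = 0.055619599.
P = 48.4917 / 0.055619599 ≈ 871.84.

£871.84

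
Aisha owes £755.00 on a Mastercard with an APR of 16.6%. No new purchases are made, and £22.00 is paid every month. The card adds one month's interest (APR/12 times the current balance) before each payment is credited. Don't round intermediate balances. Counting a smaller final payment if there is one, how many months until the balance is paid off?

Monthly rate r = 16.6%/12 = 1.38333% = 0.0138333.
Recurrence: B ← B·(1+r) − £22.00.
Month 1: interest £10.44; balance after payment £743.44.
Month 2: interest £10.28; balance after payment £731.73.
Closed form: n = −ln(1 − rB₀/P)/ln(1+r) = −ln(0.52527)/ln(1.01383) ≈ 46.865, so the balance reaches zero during payment 47.

47 payments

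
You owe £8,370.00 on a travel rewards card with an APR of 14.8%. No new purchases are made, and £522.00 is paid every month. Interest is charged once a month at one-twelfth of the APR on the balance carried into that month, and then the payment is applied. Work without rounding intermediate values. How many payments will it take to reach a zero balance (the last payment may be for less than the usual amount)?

18 months

Monthly rate r = 14.8%/12 = 1.23333% = 0.0123333.
Recurrence: B ← B·(1+r) − £522.00.
Month 1: interest £103.23; balance after payment £7,951.23.
Month 2: interest £98.07; balance after payment £7,527.30.
Closed form: n = −ln(1 − rB₀/P)/ln(1+r) = −ln(0.80224)/ln(1.01233) ≈ 17.976, so the balance reaches zero during payment 18.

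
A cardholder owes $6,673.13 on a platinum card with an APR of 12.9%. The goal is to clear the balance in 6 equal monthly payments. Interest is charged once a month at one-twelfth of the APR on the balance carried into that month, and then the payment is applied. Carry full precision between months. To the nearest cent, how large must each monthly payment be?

Monthly rate r = 12.9%/12 = 1.075% = 0.01075.
Level-payment amortization: P = B₀·r / (1 − (1+r)^(−n)) = 6673.13·0.01075 / (1 − 1.01075^(−6)).
Denominator 1 − (1+r)^(−6) = 0.0621411089.
P = 71.7361 / 0.0621411089 ≈ 1154.41.

$1,154.41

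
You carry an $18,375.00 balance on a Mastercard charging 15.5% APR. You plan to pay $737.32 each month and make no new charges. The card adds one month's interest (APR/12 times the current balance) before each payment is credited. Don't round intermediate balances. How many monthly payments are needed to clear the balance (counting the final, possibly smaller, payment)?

Monthly rate r = 15.5%/12 = 1.29167% = 0.0129167.
Recurrence: B ← B·(1+r) − $737.32.
Month 1: interest $237.34; balance after payment $17,875.02.
Month 2: interest $230.89; balance after payment $17,368.59.
Closed form: n = −ln(1 − rB₀/P)/ln(1+r) = −ln(0.6781)/ln(1.01292) ≈ 30.268, so the balance reaches zero during payment 31.

31 months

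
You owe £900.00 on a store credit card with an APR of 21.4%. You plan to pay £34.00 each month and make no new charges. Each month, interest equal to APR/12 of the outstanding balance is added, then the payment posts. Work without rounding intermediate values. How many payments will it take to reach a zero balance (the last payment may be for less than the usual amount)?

Monthly rate r = 21.4%/12 = 1.78333% = 0.0178333.
Recurrence: B ← B·(1+r) − £34.00.
Month 1: interest £16.05; balance after payment £882.05.
Month 2: interest £15.73; balance after payment £863.78.
Closed form: n = −ln(1 − rB₀/P)/ln(1+r) = −ln(0.52794)/ln(1.01783) ≈ 36.137, so the balance reaches zero during payment 37.

37 months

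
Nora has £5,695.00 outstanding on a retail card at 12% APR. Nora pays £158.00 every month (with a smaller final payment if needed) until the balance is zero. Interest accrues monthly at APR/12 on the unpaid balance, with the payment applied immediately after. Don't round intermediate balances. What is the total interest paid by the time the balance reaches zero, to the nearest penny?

£1,402.59

Monthly rate r = 12%/12 = 1% = 0.01.
Payoff takes n = ⌈−ln(1 − rB₀/P)/ln(1+r)⌉ = ⌈44.921⌉ = 45 payments; the last is £145.59.
Total paid = 44·£158.00 + £145.59 = £7,097.59.
Total interest = total paid − principal = £7,097.59 − £5,695.00 = £1,402.59.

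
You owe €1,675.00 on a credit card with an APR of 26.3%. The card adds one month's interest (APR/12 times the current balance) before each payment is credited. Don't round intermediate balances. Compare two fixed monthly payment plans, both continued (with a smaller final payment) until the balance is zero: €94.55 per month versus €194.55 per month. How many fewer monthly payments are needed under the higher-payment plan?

13 fewer payments

Monthly rate r = 26.3%/12 = 2.19167% = 0.0219167.
At €94.55/mo: n = ⌈−ln(1 − rB₀/P)/ln(1+r)⌉ = 23 payments (last €63.45); total interest = total paid − €1,675.00 = €468.55.
At €194.55/mo: 10 payments (last €126.03); total interest €201.98.
Payments saved = 23 − 10 = 13.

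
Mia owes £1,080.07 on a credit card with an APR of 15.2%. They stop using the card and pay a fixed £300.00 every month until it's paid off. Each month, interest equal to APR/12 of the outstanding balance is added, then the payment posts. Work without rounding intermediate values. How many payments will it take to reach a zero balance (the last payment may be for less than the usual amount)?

Monthly rate r = 15.2%/12 = 1.26667% = 0.0126667.
Recurrence: B ← B·(1+r) − £300.00.
Month 1: interest £13.68; balance after payment £793.75.
Month 2: interest £10.05; balance after payment £503.81.
Month 3: interest £6.38; balance after payment £210.19.
Month 4: interest £2.66; balance after payment £0.00.

4 payments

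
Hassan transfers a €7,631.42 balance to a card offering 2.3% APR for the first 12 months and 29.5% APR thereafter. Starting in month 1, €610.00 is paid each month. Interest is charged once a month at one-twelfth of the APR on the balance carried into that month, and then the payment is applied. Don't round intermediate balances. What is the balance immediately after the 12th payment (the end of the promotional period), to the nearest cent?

Promo months 1–12 at r₀ = 2.3%/12 = 0.00191667; months 13+ at r₁ = 29.5%/12 = 0.0245833.
After month 12: iterate B ← B·(1+r₀) − €610.00 for 12 months → €411.14.

€411.14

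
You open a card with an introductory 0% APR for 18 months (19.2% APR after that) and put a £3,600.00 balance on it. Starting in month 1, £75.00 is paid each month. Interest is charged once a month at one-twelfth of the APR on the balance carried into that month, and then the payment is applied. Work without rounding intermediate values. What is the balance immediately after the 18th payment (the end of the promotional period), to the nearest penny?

Promo months 1–18 at r₀ = 0%/12 = 0; months 19+ at r₁ = 19.2%/12 = 0.016.
After month 18 (no interest yet): B = £3,600.00 − 18·£75.00 = £2,250.00.

£2,250.00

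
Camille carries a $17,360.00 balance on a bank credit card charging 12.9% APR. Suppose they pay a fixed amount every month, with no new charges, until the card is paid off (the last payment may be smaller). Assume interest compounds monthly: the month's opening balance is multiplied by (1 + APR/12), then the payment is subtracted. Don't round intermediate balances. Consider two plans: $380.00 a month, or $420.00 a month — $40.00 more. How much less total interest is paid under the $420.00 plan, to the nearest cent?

$926.90

Monthly rate r = 12.9%/12 = 1.075% = 0.01075.
At $380.00/mo: n = ⌈−ln(1 − rB₀/P)/ln(1+r)⌉ = 64 payments (last $67.05); total interest = total paid − $17,360.00 = $6,647.05.
At $420.00/mo: 55 payments (last $400.15); total interest $5,720.15.
Interest saved = $6,647.05 − $5,720.15 = $926.90.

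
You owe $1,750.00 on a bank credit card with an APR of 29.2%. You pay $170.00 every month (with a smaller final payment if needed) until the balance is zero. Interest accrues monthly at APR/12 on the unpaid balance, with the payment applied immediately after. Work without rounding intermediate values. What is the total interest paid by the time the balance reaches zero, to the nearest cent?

$288.83

Monthly rate r = 29.2%/12 = 2.43333% = 0.0243333.
Payoff takes n = ⌈−ln(1 − rB₀/P)/ln(1+r)⌉ = ⌈11.993⌉ = 12 payments; the last is $168.83.
Total paid = 11·$170.00 + $168.83 = $2,038.83.
Total interest = total paid − principal = $2,038.83 − $1,750.00 = $288.83.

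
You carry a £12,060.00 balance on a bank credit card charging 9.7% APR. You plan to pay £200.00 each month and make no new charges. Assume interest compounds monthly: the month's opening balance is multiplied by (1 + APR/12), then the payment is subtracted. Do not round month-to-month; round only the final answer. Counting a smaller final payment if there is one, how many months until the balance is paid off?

Monthly rate r = 9.7%/12 = 0.808333% = 0.00808333.
Recurrence: B ← B·(1+r) − £200.00.
Month 1: interest £97.48; balance after payment £11,957.49.
Month 2: interest £96.66; balance after payment £11,854.14.
Closed form: n = −ln(1 − rB₀/P)/ln(1+r) = −ln(0.51258)/ln(1.00808) ≈ 83.011, so the balance reaches zero during payment 84.

84 months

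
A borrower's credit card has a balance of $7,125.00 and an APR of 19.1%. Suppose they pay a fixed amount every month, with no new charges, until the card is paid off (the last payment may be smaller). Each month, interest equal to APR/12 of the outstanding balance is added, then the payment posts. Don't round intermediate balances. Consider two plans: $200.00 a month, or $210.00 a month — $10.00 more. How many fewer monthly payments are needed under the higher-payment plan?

4 fewer payments

Monthly rate r = 19.1%/12 = 1.59167% = 0.0159167.
At $200.00/mo: n = ⌈−ln(1 − rB₀/P)/ln(1+r)⌉ = 54 payments (last $1.91); total interest = total paid − $7,125.00 = $3,476.91.
At $210.00/mo: 50 payments (last $37.73); total interest $3,202.73.
Payments saved = 54 − 50 = 4.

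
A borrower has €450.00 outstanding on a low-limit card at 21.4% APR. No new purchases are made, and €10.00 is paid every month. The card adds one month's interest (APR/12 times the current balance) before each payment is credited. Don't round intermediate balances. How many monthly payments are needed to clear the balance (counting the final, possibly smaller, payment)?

Monthly rate r = 21.4%/12 = 1.78333% = 0.0178333.
Recurrence: B ← B·(1+r) − €10.00.
Month 1: interest €8.03; balance after payment €448.02.
Month 2: interest €7.99; balance after payment €446.01.
Closed form: n = −ln(1 − rB₀/P)/ln(1+r) = −ln(0.1975)/ln(1.01783) ≈ 91.763, so the balance reaches zero during payment 92.

92 payments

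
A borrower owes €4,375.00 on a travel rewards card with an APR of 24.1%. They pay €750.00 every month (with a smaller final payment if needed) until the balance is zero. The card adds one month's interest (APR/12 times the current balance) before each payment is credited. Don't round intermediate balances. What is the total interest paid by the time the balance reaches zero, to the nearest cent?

€326.26

Monthly rate r = 24.1%/12 = 2.00833% = 0.0200833.
Payoff takes n = ⌈−ln(1 − rB₀/P)/ln(1+r)⌉ = ⌈6.266⌉ = 7 payments; the last is €201.26.
Total paid = 6·€750.00 + €201.26 = €4,701.26.
Total interest = total paid − principal = €4,701.26 − €4,375.00 = €326.26.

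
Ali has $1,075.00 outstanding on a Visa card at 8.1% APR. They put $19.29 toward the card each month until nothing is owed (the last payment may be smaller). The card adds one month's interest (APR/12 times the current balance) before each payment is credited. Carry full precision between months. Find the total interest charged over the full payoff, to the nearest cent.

Monthly rate r = 8.1%/12 = 0.675% = 0.00675.
Payoff takes n = ⌈−ln(1 − rB₀/P)/ln(1+r)⌉ = ⌈70.143⌉ = 71 payments; the last is $2.76.
Total paid = 70·$19.29 + $2.76 = $1,353.06.
Total interest = total paid − principal = $1,353.06 − $1,075.00 = $278.06.

$278.06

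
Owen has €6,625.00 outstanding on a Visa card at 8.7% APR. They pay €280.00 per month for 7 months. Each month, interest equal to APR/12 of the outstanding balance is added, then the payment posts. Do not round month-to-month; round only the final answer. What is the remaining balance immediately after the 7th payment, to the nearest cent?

Monthly rate r = 8.7%/12 = 0.725% = 0.00725.
Each month: B ← B·(1+r) − €280.00.
Month 1: interest €48.03; balance after payment €6,393.03.
Month 2: interest €46.35; balance after payment €6,159.38.
Month 3: interest €44.66; balance after payment €5,924.04.
Month 4: interest €42.95; balance after payment €5,686.99.
Month 5: interest €41.23; balance after payment €5,448.22.
Month 6: interest €39.50; balance after payment €5,207.72.
Month 7: interest €37.76; balance after payment €4,965.47.

€4,965.47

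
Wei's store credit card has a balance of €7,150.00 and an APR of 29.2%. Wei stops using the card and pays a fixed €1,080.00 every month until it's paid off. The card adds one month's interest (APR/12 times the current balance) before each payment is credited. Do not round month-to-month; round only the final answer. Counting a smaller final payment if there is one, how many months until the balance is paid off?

Monthly rate r = 29.2%/12 = 2.43333% = 0.0243333.
Recurrence: B ← B·(1+r) − €1,080.00.
Month 1: interest €173.98; balance after payment €6,243.98.
Month 2: interest €151.94; balance after payment €5,315.92.
Closed form: n = −ln(1 − rB₀/P)/ln(1+r) = −ln(0.8389)/ln(1.02433) ≈ 7.306, so the balance reaches zero during payment 8.

8 months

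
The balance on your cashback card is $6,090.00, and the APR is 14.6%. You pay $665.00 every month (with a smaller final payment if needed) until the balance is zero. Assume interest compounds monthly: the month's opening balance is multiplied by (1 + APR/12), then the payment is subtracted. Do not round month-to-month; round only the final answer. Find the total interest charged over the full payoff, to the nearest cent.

Monthly rate r = 14.6%/12 = 1.21667% = 0.0121667.
Payoff takes n = ⌈−ln(1 − rB₀/P)/ln(1+r)⌉ = ⌈9.768⌉ = 10 payments; the last is $511.71.
Total paid = 9·$665.00 + $511.71 = $6,496.71.
Total interest = total paid − principal = $6,496.71 − $6,090.00 = $406.71.

$406.71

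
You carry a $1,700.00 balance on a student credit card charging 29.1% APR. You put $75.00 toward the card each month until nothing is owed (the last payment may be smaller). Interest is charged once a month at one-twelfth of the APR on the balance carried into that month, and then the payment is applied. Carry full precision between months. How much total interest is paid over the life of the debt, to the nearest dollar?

$797

Monthly rate r = 29.1%/12 = 2.425% = 0.02425.
Payoff takes n = ⌈−ln(1 − rB₀/P)/ln(1+r)⌉ = ⌈33.295⌉ = 34 payments; the last is $22.31.
Total paid = 33·$75.00 + $22.31 = $2,497.31.
Total interest = total paid − principal = $2,497.31 − $1,700.00 = $797.31.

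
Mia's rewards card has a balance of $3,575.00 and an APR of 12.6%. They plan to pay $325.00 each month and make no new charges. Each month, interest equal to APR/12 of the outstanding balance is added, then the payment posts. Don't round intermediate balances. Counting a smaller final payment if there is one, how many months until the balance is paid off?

Monthly rate r = 12.6%/12 = 1.05% = 0.0105.
Recurrence: B ← B·(1+r) − $325.00.
Month 1: interest $37.54; balance after payment $3,287.54.
Month 2: interest $34.52; balance after payment $2,997.06.
Closed form: n = −ln(1 − rB₀/P)/ln(1+r) = −ln(0.8845)/ln(1.0105) ≈ 11.750, so the balance reaches zero during payment 12.

12 payments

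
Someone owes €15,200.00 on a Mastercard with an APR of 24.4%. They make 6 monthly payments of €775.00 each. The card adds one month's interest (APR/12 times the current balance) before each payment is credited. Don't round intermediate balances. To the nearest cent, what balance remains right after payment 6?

Monthly rate r = 24.4%/12 = 2.03333% = 0.0203333.
Each month: B ← B·(1+r) − €775.00.
Month 1: interest €309.07; balance after payment €14,734.07.
Month 2: interest €299.59; balance after payment €14,258.66.
Month 3: interest €289.93; balance after payment €13,773.59.
Month 4: interest €280.06; balance after payment €13,278.65.
Month 5: interest €270.00; balance after payment €12,773.65.
Month 6: interest €259.73; balance after payment €12,258.38.

€12,258.38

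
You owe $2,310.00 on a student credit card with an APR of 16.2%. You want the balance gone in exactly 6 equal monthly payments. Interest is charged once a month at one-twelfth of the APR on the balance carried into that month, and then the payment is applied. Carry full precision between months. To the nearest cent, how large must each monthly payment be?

Monthly rate r = 16.2%/12 = 1.35% = 0.0135.
Level-payment amortization: P = B₀·r / (1 − (1+r)^(−n)) = 2310.00·0.0135 / (1 − 1.0135^(−6)).
Denominator 1 − (1+r)^(−6) = 0.0773064562.
P = 31.185 / 0.0773064562 ≈ 403.39.

$403.39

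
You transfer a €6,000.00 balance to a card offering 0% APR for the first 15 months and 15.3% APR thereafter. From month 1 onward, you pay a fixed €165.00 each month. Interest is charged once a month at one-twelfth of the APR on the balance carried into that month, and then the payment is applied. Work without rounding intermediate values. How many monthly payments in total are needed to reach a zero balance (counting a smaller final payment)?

Promo months 1–15 at r₀ = 0%/12 = 0; months 16+ at r₁ = 15.3%/12 = 0.01275.
After month 15 (no interest yet): B = €6,000.00 − 15·€165.00 = €3,525.00.
Then at r₁ with €165.00/mo: n₂ = −ln(1 − r₁·B/P)/ln(1+r₁) ≈ 25.10 → 26 more payments.

41 payments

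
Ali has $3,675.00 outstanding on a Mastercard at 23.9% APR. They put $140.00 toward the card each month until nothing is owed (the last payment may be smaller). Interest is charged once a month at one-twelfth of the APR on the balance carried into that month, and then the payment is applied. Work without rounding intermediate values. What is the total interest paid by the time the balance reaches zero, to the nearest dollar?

Monthly rate r = 23.9%/12 = 1.99167% = 0.0199167.
Payoff takes n = ⌈−ln(1 − rB₀/P)/ln(1+r)⌉ = ⌈37.516⌉ = 38 payments; the last is $72.55.
Total paid = 37·$140.00 + $72.55 = $5,252.55.
Total interest = total paid − principal = $5,252.55 − $3,675.00 = $1,577.55.

$1,578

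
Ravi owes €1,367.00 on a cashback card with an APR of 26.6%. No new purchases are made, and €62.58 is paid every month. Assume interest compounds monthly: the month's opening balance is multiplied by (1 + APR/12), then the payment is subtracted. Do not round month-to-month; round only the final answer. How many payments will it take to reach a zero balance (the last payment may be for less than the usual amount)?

31 months

Monthly rate r = 26.6%/12 = 2.21667% = 0.0221667.
Recurrence: B ← B·(1+r) − €62.58.
Month 1: interest €30.30; balance after payment €1,334.72.
Month 2: interest €29.59; balance after payment €1,301.73.
Closed form: n = −ln(1 − rB₀/P)/ln(1+r) = −ln(0.51579)/ln(1.02217) ≈ 30.197, so the balance reaches zero during payment 31.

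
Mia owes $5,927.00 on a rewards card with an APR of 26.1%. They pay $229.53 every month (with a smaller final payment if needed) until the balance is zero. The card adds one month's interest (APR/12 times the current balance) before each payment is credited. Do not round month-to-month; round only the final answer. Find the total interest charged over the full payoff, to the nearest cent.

$2,871.05

Monthly rate r = 26.1%/12 = 2.175% = 0.02175.
Payoff takes n = ⌈−ln(1 − rB₀/P)/ln(1+r)⌉ = ⌈38.328⌉ = 39 payments; the last is $75.91.
Total paid = 38·$229.53 + $75.91 = $8,798.05.
Total interest = total paid − principal = $8,798.05 − $5,927.00 = $2,871.05.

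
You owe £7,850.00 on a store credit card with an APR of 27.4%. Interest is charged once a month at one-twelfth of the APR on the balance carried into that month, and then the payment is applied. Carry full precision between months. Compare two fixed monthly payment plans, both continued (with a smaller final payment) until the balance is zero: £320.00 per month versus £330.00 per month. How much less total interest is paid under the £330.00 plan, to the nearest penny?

Monthly rate r = 27.4%/12 = 2.28333% = 0.0228333.
At £320.00/mo: n = ⌈−ln(1 − rB₀/P)/ln(1+r)⌉ = 37 payments (last £121.62); total interest = total paid − £7,850.00 = £3,791.62.
At £330.00/mo: 35 payments (last £231.90); total interest £3,601.90.
Interest saved = £3,791.62 − £3,601.90 = £189.72.

£189.72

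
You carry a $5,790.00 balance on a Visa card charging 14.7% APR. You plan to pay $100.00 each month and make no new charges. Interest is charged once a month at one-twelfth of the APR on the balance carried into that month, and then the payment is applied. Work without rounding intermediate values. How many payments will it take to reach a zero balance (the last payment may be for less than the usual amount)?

102 months

Monthly rate r = 14.7%/12 = 1.225% = 0.01225.
Recurrence: B ← B·(1+r) − $100.00.
Month 1: interest $70.93; balance after payment $5,760.93.
Month 2: interest $70.57; balance after payment $5,731.50.
Closed form: n = −ln(1 − rB₀/P)/ln(1+r) = −ln(0.29073)/ln(1.01225) ≈ 101.464, so the balance reaches zero during payment 102.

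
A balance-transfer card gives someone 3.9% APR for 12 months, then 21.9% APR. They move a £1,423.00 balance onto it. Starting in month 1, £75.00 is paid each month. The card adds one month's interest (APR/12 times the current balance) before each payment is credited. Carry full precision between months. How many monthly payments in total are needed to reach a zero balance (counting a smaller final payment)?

Promo months 1–12 at r₀ = 3.9%/12 = 0.00325; months 13+ at r₁ = 21.9%/12 = 0.01825.
After month 12: iterate B ← B·(1+r₀) − £75.00 for 12 months → £563.24.
Then at r₁ with £75.00/mo: n₂ = −ln(1 − r₁·B/P)/ln(1+r₁) ≈ 8.15 → 9 more payments.

21 payments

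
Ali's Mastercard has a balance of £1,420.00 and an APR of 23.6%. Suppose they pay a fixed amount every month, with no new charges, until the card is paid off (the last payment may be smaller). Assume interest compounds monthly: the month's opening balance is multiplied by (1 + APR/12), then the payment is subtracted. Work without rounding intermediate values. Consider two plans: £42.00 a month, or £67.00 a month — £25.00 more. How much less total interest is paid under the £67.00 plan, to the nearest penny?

£502.71

Monthly rate r = 23.6%/12 = 1.96667% = 0.0196667.
At £42.00/mo: n = ⌈−ln(1 − rB₀/P)/ln(1+r)⌉ = 57 payments (last £5.97); total interest = total paid − £1,420.00 = £937.97.
At £67.00/mo: 28 payments (last £46.26); total interest £435.26.
Interest saved = £937.97 − £435.26 = £502.71.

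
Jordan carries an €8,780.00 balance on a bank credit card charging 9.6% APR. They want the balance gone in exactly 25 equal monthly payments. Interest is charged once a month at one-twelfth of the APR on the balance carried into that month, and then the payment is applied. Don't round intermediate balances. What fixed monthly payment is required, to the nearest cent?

Monthly rate r = 9.6%/12 = 0.8% = 0.008.
Level-payment amortization: P = B₀·r / (1 − (1+r)^(−n)) = 8780.00·0.008 / (1 − 1.008^(−25)).
Denominator 1 − (1+r)^(−25) = 0.180617475.
P = 70.24 / 0.180617475 ≈ 388.89.

€388.89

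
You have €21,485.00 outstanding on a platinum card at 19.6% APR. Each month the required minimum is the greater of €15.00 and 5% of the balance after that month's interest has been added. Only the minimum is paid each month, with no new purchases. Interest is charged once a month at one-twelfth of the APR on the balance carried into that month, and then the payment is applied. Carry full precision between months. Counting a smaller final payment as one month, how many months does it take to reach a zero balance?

147 months

Monthly rate r = 19.6%/12 = 1.63333% = 0.0163333.
While 5% of the post-interest balance exceeds €15.00, each month B ← (B·(1+r))·(1 − 0.05), i.e. B shrinks by the factor (1+r)·0.95 = 0.96552.
This holds for months 1–123. Entering month 124 the balance is €286.81; 5% of the post-interest balance is now below €15.00, so the flat €15.00 minimum applies from here.
From month 124 a fixed €15.00 at rate r clears €286.81 in 24 more payments. Total: 123 + 24 = 147 months.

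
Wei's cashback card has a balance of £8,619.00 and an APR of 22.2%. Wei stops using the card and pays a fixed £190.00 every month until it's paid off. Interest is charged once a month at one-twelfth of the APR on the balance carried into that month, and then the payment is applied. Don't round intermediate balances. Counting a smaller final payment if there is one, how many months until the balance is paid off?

100 months

Monthly rate r = 22.2%/12 = 1.85% = 0.0185.
Recurrence: B ← B·(1+r) − £190.00.
Month 1: interest £159.45; balance after payment £8,588.45.
Month 2: interest £158.89; balance after payment £8,557.34.
Closed form: n = −ln(1 − rB₀/P)/ln(1+r) = −ln(0.16078)/ln(1.0185) ≈ 99.706, so the balance reaches zero during payment 100.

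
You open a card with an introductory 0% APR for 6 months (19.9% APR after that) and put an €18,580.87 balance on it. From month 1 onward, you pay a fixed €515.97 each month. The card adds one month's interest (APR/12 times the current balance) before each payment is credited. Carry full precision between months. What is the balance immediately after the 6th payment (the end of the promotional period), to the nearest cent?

€15,485.05

Promo months 1–6 at r₀ = 0%/12 = 0; months 7+ at r₁ = 19.9%/12 = 0.0165833.
After month 6 (no interest yet): B = €18,580.87 − 6·€515.97 = €15,485.05.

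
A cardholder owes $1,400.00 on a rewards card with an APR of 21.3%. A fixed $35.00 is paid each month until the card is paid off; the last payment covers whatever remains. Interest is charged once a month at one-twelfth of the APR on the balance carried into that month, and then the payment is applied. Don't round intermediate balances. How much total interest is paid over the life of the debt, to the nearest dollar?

Monthly rate r = 21.3%/12 = 1.775% = 0.01775.
Payoff takes n = ⌈−ln(1 − rB₀/P)/ln(1+r)⌉ = ⌈70.357⌉ = 71 payments; the last is $12.55.
Total paid = 70·$35.00 + $12.55 = $2,462.55.
Total interest = total paid − principal = $2,462.55 − $1,400.00 = $1,062.55.

$1,063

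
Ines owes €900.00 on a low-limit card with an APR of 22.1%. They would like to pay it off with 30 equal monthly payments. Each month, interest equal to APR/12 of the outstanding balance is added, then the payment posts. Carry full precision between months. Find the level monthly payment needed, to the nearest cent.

€39.32

Monthly rate r = 22.1%/12 = 1.84167% = 0.0184167.
Level-payment amortization: P = B₀·r / (1 − (1+r)^(−n)) = 900.00·0.0184167 / (1 − 1.01842^(−30)).
Denominator 1 − (1+r)^(−30) = 0.421590978.
P = 16.575 / 0.421590978 ≈ 39.32.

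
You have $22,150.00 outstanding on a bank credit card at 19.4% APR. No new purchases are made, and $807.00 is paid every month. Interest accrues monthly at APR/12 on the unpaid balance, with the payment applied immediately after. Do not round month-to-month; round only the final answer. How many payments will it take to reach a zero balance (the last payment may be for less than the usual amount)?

37 months

Monthly rate r = 19.4%/12 = 1.61667% = 0.0161667.
Recurrence: B ← B·(1+r) − $807.00.
Month 1: interest $358.09; balance after payment $21,701.09.
Month 2: interest $350.83; balance after payment $21,244.93.
Closed form: n = −ln(1 − rB₀/P)/ln(1+r) = −ln(0.55627)/ln(1.01617) ≈ 36.571, so the balance reaches zero during payment 37.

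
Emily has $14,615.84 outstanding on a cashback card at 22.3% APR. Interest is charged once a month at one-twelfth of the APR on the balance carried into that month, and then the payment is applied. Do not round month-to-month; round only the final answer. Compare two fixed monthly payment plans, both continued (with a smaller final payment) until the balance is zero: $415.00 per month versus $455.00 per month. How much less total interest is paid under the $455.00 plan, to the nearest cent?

Monthly rate r = 22.3%/12 = 1.85833% = 0.0185833.
At $415.00/mo: n = ⌈−ln(1 − rB₀/P)/ln(1+r)⌉ = 58 payments (last $298.05); total interest = total paid − $14,615.84 = $9,337.21.
At $455.00/mo: 50 payments (last $160.64); total interest $7,839.80.
Interest saved = $9,337.21 − $7,839.80 = $1,497.41.

$1,497.41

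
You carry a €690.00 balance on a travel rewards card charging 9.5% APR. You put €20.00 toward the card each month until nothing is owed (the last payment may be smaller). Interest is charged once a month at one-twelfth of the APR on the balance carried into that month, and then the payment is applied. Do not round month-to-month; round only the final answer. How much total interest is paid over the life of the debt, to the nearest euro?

Monthly rate r = 9.5%/12 = 0.791667% = 0.00791667.
Payoff takes n = ⌈−ln(1 − rB₀/P)/ln(1+r)⌉ = ⌈40.454⌉ = 41 payments; the last is €9.10.
Total paid = 40·€20.00 + €9.10 = €809.10.
Total interest = total paid − principal = €809.10 − €690.00 = €119.10.

€119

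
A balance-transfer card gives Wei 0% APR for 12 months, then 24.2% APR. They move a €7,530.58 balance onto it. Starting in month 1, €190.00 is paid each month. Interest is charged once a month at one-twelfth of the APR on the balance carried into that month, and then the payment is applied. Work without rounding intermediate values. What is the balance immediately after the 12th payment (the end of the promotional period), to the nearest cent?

Promo months 1–12 at r₀ = 0%/12 = 0; months 13+ at r₁ = 24.2%/12 = 0.0201667.
After month 12 (no interest yet): B = €7,530.58 − 12·€190.00 = €5,250.58.

€5,250.58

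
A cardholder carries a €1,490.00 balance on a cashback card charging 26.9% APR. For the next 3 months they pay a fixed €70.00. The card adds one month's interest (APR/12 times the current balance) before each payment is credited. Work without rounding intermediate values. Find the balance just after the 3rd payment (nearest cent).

€1,377.72

Monthly rate r = 26.9%/12 = 2.24167% = 0.0224167.
Each month: B ← B·(1+r) − €70.00.
Month 1: interest €33.40; balance after payment €1,453.40.
Month 2: interest €32.58; balance after payment €1,415.98.
Month 3: interest €31.74; balance after payment €1,377.72.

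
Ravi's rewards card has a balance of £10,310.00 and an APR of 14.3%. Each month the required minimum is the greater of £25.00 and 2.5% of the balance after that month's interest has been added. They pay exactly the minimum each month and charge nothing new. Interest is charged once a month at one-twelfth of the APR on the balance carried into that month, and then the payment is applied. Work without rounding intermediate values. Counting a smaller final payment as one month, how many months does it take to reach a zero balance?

228 months

Monthly rate r = 14.3%/12 = 1.19167% = 0.0119167.
While 2.5% of the post-interest balance exceeds £25.00, each month B ← (B·(1+r))·(1 − 0.025), i.e. B shrinks by the factor (1+r)·0.975 = 0.98662.
This holds for months 1–175. Entering month 176 the balance is £975.88; 2.5% of the post-interest balance is now below £25.00, so the flat £25.00 minimum applies from here.
From month 176 a fixed £25.00 at rate r clears £975.88 in 53 more payments. Total: 175 + 53 = 228 months.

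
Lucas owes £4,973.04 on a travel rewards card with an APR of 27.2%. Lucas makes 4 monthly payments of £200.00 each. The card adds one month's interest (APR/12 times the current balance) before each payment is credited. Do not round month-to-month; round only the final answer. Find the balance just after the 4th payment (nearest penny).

Monthly rate r = 27.2%/12 = 2.26667% = 0.0226667.
Each month: B ← B·(1+r) − £200.00.
Month 1: interest £112.72; balance after payment £4,885.76.
Month 2: interest £110.74; balance after payment £4,796.51.
Month 3: interest £108.72; balance after payment £4,705.23.
Month 4: interest £106.65; balance after payment £4,611.88.

£4,611.88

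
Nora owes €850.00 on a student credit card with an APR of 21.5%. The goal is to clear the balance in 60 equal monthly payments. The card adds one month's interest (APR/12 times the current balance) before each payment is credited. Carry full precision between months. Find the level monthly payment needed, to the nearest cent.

€23.24

Monthly rate r = 21.5%/12 = 1.79167% = 0.0179167.
Level-payment amortization: P = B₀·r / (1 − (1+r)^(−n)) = 850.00·0.0179167 / (1 − 1.01792^(−60)).
Denominator 1 − (1+r)^(−60) = 0.65543871.
P = 15.2292 / 0.65543871 ≈ 23.24.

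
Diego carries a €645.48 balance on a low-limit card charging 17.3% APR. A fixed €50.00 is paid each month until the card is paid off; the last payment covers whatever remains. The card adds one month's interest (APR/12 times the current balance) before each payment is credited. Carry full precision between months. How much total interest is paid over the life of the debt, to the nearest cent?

Monthly rate r = 17.3%/12 = 1.44167% = 0.0144167.
Payoff takes n = ⌈−ln(1 − rB₀/P)/ln(1+r)⌉ = ⌈14.387⌉ = 15 payments; the last is €19.44.
Total paid = 14·€50.00 + €19.44 = €719.44.
Total interest = total paid − principal = €719.44 − €645.48 = €73.96.

€73.96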